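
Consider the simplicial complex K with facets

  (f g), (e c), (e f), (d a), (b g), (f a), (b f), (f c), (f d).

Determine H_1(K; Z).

H_1 ≅ Z^3.

Take the total order a < b < c < d < e < f < g on the vertex set. Then K (dimension 1) consists of the simplices:

  0-simplices (7): a, b, c, d, e, f, g
  1-simplices (9): ad, af, bf, bg, ce, cf, df, ef, fg

so the chain groups are C_0 ≅ Z^7, C_1 ≅ Z^9.

The boundary map ∂_1: C_1 → C_0 is given by ∂[p,q] = [q] − [p].
This gives a 7×9 integer matrix of rank 6; reducing to Smith normal form yields diagonal entries (1,1,1,1,1,1).

Computing H_k = (kernel of ∂_k) / (image of ∂_{k+1}):

  H_1: rank ker ∂_1 − rank ∂_2 = (9 − 6) − 0 = 3, and there is no ∂_2, so H_1 ≅ Z^3.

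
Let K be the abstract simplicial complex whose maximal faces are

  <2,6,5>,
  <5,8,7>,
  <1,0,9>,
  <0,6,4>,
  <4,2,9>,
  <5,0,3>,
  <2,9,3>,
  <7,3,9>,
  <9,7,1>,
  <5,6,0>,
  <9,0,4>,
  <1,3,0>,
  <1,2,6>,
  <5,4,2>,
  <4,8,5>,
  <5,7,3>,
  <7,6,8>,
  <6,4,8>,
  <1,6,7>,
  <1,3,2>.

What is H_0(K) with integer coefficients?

H_0 ≅ Z.

Order the vertices as 0 < 1 < 2 < 3 < 4 < 5 < 6 < 7 < 8 < 9. Listing each simplex with vertices in this order, K has dimension 2 with simplices:

  0-simplices (10): [0], [1], [2], [3], [4], [5], [6], [7], [8], [9]
  1-simplices (30): (30 of them)
  2-simplices (20): (20 of them)

so the chain groups are C_0 ≅ Z^10, C_1 ≅ Z^30, C_2 ≅ Z^20.

∂_1: C_1 → C_0 maps an edge to its endpoints' difference, ∂[p,q] = q − p. For instance
  ∂[6,7] = [7] − [6].
The 10×30 boundary matrix has rank 9 and Smith normal form diag(1,1,1,1,1,1,1,1,1).

Boundary ∂_2: C_2 → C_1 sends each 2-simplex [p,q,r] to [q,r] − [p,r] + [p,q]. For instance
  ∂[1,6,7] = [6,7] − [1,7] + [1,6],
  ∂[3,5,7] = [5,7] − [3,7] + [3,5].
This gives a 30×20 integer matrix of rank 20; reducing to Smith normal form yields diagonal entries (1,1,1,1,1,1,1,1,1,1,1,1,1,1,1,1,1,1,1,2).

Now H_k = ker ∂_k / im ∂_{k+1}, so:

  H_0: rank C_0 − rank ∂_1 = 10 − 9 = 1, and the invariant factors of ∂_1 are all 1, so H_0 = Z.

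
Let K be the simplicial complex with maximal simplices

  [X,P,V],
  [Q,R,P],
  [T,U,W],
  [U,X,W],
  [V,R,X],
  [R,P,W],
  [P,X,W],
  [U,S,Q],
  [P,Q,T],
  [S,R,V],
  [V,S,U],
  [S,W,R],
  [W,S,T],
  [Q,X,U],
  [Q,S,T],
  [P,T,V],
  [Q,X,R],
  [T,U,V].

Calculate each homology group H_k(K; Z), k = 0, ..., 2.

H_0 = Z,  H_1 = Z ⊕ Z/2,  H_2 = 0.

Order the vertices as P < Q < R < S < T < U < V < W < X. Listing each simplex with vertices in this order, K has dimension 2 with simplices:

  0-simplices (9): P, Q, R, S, T, U, V, W, X
  1-simplices (27): PQ, PR, PT, PV, PW, PX, QR, QS, QT, QU, QX, RS, RV, RW, RX, ST, SU, SV, SW, TU, TV, TW, UV, UW, UX, VX, WX
  2-simplices (18): PQR, PQT, PRW, PTV, PVX, PWX, QRX, QST, QSU, QUX, RSV, RSW, RVX, STW, SUV, TUV, TUW, UWX

giving chain groups C_0 ≅ Z^9, C_1 ≅ Z^27, C_2 ≅ Z^18.

The boundary map ∂_1: C_1 → C_0 maps an edge to its endpoints' difference, ∂[p,q] = q − p. For instance
  ∂SV = V − S.
The resulting 9×27 matrix has rank 8, and its Smith normal form has invariant factors (1,1,1,1,1,1,1,1).

The boundary map ∂_2: C_2 → C_1 acts by ∂[p,q,r] = [q,r] − [p,r] + [p,q]. For instance
  ∂QST = ST − QT + QS,
  ∂PQT = QT − PT + PQ.
As a 27×18 matrix over Z this has rank 18, with invariant factors (1,1,1,1,1,1,1,1,1,1,1,1,1,1,1,1,1,2).

From H_k ≅ ker(∂_k) / im(∂_{k+1}) we obtain:

  H_0: rank C_0 − rank ∂_1 = 9 − 8 = 1, and the invariant factors of ∂_1 are all 1, so H_0 = Z.
  H_1: rank ker ∂_1 − rank ∂_2 = (27 − 8) − 18 = 1, and ∂_2 has invariant factor 2 > 1, so H_1 = Z ⊕ Z/2.
  H_2: rank ker ∂_2 − rank ∂_3 = (18 − 18) − 0 = 0, and there is no ∂_3, so H_2 = 0.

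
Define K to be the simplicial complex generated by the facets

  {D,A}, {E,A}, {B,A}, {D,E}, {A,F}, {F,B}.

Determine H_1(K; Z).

Take the total order A < B < D < E < F on the vertex set. Then K (dimension 1) consists of the simplices:

  0-simplices (5): A, B, D, E, F
  1-simplices (6): AB, AD, AE, AF, BF, DE

giving chain groups C_0 ≅ Z^5, C_1 ≅ Z^6.

∂_1: C_1 → C_0 maps an edge to its endpoints' difference, ∂[p,q] = q − p.
The 5×6 boundary matrix has rank 4 and Smith normal form diag(1,1,1,1).

Reading off H_k = ker ∂_k / im ∂_{k+1}:

  H_1: rank ker ∂_1 − rank ∂_2 = (6 − 4) − 0 = 2, and there is no ∂_2, so H_1 = Z^2.

H_1 ≅ Z^2.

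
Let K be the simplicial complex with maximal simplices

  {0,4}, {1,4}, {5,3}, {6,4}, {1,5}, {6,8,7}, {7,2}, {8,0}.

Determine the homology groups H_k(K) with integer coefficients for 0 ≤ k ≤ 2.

We work with the vertex ordering 0 < 1 < 2 < 3 < 4 < 5 < 6 < 7 < 8. The simplices of K, each written with vertices in increasing order, are:

  0-simplices (9): [0], [1], [2], [3], [4], [5], [6], [7], [8]
  1-simplices (10): [0,4], [0,8], [1,4], [1,5], [2,7], [3,5], [4,6], [6,7], [6,8], [7,8]
  2-simplices (1): [6,7,8]

so the chain groups are C_0 ≅ Z^9, C_1 ≅ Z^10, C_2 ≅ Z^1.

Boundary ∂_1: C_1 → C_0 maps an edge to its endpoints' difference, ∂[p,q] = q − p. For instance
  ∂[0,8] = [8] − [0].
This gives a 9×10 integer matrix of rank 8; reducing to Smith normal form yields diagonal entries (1,1,1,1,1,1,1,1).

∂_2: C_2 → C_1 sends each 2-simplex [p,q,r] to [q,r] − [p,r] + [p,q]. For instance
  ∂[6,7,8] = [7,8] − [6,8] + [6,7].
The 10×1 boundary matrix has rank 1 and Smith normal form diag(1).

Now H_k = ker ∂_k / im ∂_{k+1}, so:

  H_0: rank C_0 − rank ∂_1 = 9 − 8 = 1, and the invariant factors of ∂_1 are all 1, so H_0 ≅ Z.
  H_1: rank ker ∂_1 − rank ∂_2 = (10 − 8) − 1 = 1, and the invariant factors of ∂_2 are all 1, so H_1 ≅ Z.
  H_2: rank ker ∂_2 − rank ∂_3 = (1 − 1) − 0 = 0, and there is no ∂_3, so H_2 ≅ 0.

H_0 ≅ Z,  H_1 ≅ Z,  H_2 = 0.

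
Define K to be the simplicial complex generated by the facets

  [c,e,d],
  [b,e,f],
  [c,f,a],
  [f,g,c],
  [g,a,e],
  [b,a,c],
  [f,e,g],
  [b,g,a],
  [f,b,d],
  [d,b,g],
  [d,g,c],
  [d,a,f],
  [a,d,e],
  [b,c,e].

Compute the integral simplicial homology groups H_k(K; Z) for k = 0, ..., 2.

Take the total order a < b < c < d < e < f < g on the vertex set. Then K (dimension 2) consists of the simplices:

  0-simplices (7): a, b, c, d, e, f, g
  1-simplices (21): ab, ac, ad, ae, af, ag, bc, bd, be, bf, bg, cd, ce, cf, cg, de, df, dg, ef, eg, fg
  2-simplices (14): abc, abg, acf, ade, adf, aeg, bce, bdf, bdg, bef, cde, cdg, cfg, efg

Hence C_0 ≅ Z^7, C_1 ≅ Z^21, C_2 ≅ Z^14.

The boundary map ∂_1: C_1 → C_0 maps an edge to its endpoints' difference, ∂[p,q] = q − p. For instance
  ∂bf = f − b.
As a 7×21 matrix over Z this has rank 6, with invariant factors (1,1,1,1,1,1).

∂_2: C_2 → C_1 sends each 2-simplex [p,q,r] to [q,r] − [p,r] + [p,q]. For instance
  ∂abg = bg − ag + ab,
  ∂bdf = df − bf + bd.
This gives a 21×14 integer matrix of rank 13; reducing to Smith normal form yields diagonal entries (1,1,1,1,1,1,1,1,1,1,1,1,1).

Reading off H_k = ker ∂_k / im ∂_{k+1}:

  H_0: rank C_0 − rank ∂_1 = 7 − 6 = 1, and the invariant factors of ∂_1 are all 1, so H_0 ≅ Z.
  H_1: rank ker ∂_1 − rank ∂_2 = (21 − 6) − 13 = 2, and the invariant factors of ∂_2 are all 1, so H_1 ≅ Z^2.
  H_2: rank ker ∂_2 − rank ∂_3 = (14 − 13) − 0 = 1, and there is no ∂_3, so H_2 ≅ Z.

(K is a triangulation of the torus T^2.)

H_0 = Z,  H_1 = Z^2,  H_2 = Z.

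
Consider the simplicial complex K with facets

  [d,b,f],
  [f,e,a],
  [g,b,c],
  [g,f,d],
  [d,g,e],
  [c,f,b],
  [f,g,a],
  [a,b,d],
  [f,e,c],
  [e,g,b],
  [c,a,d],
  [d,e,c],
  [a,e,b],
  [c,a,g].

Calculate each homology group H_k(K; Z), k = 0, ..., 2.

H_0 = Z,  H_1 = Z^2,  H_2 = Z.

K has 7 vertices, 21 edges, 14 triangles.
rank ∂_0 = 0, rank ∂_1 = 6 ⇒ b_0 = 7 − 0 − 6 = 1; all invariant factors of ∂_1 are 1 so no torsion. So H_0 = Z.
rank ∂_1 = 6, rank ∂_2 = 13 ⇒ b_1 = 21 − 6 − 13 = 2; all invariant factors of ∂_2 are 1 so no torsion. So H_1 = Z^2.
rank ∂_2 = 13, rank ∂_3 = 0 ⇒ b_2 = 14 − 13 − 0 = 1. So H_2 = Z.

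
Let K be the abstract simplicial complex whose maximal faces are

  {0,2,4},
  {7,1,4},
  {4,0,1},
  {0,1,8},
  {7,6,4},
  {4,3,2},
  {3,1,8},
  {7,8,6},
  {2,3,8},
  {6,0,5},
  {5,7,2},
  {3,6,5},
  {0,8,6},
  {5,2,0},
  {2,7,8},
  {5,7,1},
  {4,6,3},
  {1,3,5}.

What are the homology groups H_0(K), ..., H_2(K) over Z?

We work with the vertex ordering 0 < 1 < 2 < 3 < 4 < 5 < 6 < 7 < 8. The simplices of K, each written with vertices in increasing order, are:

  0-simplices (9): [0], [1], [2], [3], [4], [5], [6], [7], [8]
  1-simplices (27): (27 of them)
  2-simplices (18): [0,1,4], [0,1,8], [0,2,4], [0,2,5], [0,5,6], [0,6,8], [1,3,5], [1,3,8], [1,4,7], [1,5,7], [2,3,4], [2,3,8], [2,5,7], [2,7,8], [3,4,6], [3,5,6], [4,6,7], [6,7,8]

Hence C_0 ≅ Z^9, C_1 ≅ Z^27, C_2 ≅ Z^18.

∂_1: C_1 → C_0 maps an edge to its endpoints' difference, ∂[p,q] = q − p.
The 9×27 boundary matrix has rank 8 and Smith normal form diag(1,1,1,1,1,1,1,1).

Boundary ∂_2: C_2 → C_1 sends each 2-simplex [p,q,r] to [q,r] − [p,r] + [p,q]. For instance
  ∂[1,3,8] = [3,8] − [1,8] + [1,3],
  ∂[2,3,8] = [3,8] − [2,8] + [2,3].
The 27×18 boundary matrix has rank 17 and Smith normal form diag(1,1,1,1,1,1,1,1,1,1,1,1,1,1,1,1,1).

Reading off H_k = ker ∂_k / im ∂_{k+1}:

  H_0: rank C_0 − rank ∂_1 = 9 − 8 = 1, and the invariant factors of ∂_1 are all 1, so H_0 = Z.
  H_1: rank ker ∂_1 − rank ∂_2 = (27 − 8) − 17 = 2, and the invariant factors of ∂_2 are all 1, so H_1 = Z^2.
  H_2: rank ker ∂_2 − rank ∂_3 = (18 − 17) − 0 = 1, and there is no ∂_3, so H_2 = Z.

H_0 = Z,  H_1 = Z^2,  H_2 = Z.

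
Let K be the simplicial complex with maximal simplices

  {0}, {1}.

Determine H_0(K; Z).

H_0 ≅ Z^2.

K has 2 vertices.
rank ∂_0 = 0, rank ∂_1 = 0 ⇒ b_0 = 2 − 0 − 0 = 2. So H_0 ≅ Z^2.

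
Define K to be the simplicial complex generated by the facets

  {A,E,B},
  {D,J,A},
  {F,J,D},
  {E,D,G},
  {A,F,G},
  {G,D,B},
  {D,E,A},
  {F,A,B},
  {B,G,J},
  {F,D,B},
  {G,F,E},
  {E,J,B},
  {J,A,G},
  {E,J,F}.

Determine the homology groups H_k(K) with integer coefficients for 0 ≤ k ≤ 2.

H_0 ≅ Z,  H_1 ≅ Z^2,  H_2 ≅ Z.

Take the total order A < B < D < E < F < G < J on the vertex set. Then K (dimension 2) consists of the simplices:

  0-simplices (7): A, B, D, E, F, G, J
  1-simplices (21): AB, AD, AE, AF, AG, AJ, BD, BE, BF, BG, BJ, DE, DF, DG, DJ, EF, EG, EJ, FG, FJ, GJ
  2-simplices (14): ABE, ABF, ADE, ADJ, AFG, AGJ, BDF, BDG, BEJ, BGJ, DEG, DFJ, EFG, EFJ

so the chain groups are C_0 ≅ Z^7, C_1 ≅ Z^21, C_2 ≅ Z^14.

∂_1: C_1 → C_0 is given by ∂[p,q] = [q] − [p].
This gives a 7×21 integer matrix of rank 6; reducing to Smith normal form yields diagonal entries (1,1,1,1,1,1).

The boundary map ∂_2: C_2 → C_1 sends each 2-simplex [p,q,r] to [q,r] − [p,r] + [p,q]. For instance
  ∂ABE = BE − AE + AB,
  ∂DFJ = FJ − DJ + DF.
As a 21×14 matrix over Z this has rank 13, with invariant factors (1,1,1,1,1,1,1,1,1,1,1,1,1).

Reading off H_k = ker ∂_k / im ∂_{k+1}:

  H_0: rank C_0 − rank ∂_1 = 7 − 6 = 1, and the invariant factors of ∂_1 are all 1, so H_0 ≅ Z.
  H_1: rank ker ∂_1 − rank ∂_2 = (21 − 6) − 13 = 2, and the invariant factors of ∂_2 are all 1, so H_1 ≅ Z^2.
  H_2: rank ker ∂_2 − rank ∂_3 = (14 − 13) − 0 = 1, and there is no ∂_3, so H_2 ≅ Z.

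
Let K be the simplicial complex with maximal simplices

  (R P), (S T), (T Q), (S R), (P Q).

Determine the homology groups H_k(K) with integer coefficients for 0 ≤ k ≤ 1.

Fix the vertex order P < Q < R < S < T and write every simplex with vertices in increasing order. Then dim K = 1 and the simplices of K are:

  0-simplices (5): P, Q, R, S, T
  1-simplices (5): PQ, PR, QT, RS, ST

giving chain groups C_0 ≅ Z^5, C_1 ≅ Z^5.

The boundary map ∂_1: C_1 → C_0 sends each edge [p,q] (with p < q) to q − p. For instance
  ∂PR = R − P.
The 5×5 boundary matrix has rank 4 and Smith normal form diag(1,1,1,1).

Reading off H_k = ker ∂_k / im ∂_{k+1}:

  H_0: rank C_0 − rank ∂_1 = 5 − 4 = 1, and the invariant factors of ∂_1 are all 1, so H_0 ≅ Z.
  H_1: rank ker ∂_1 − rank ∂_2 = (5 − 4) − 0 = 1, and there is no ∂_2, so H_1 ≅ Z.

(K is a triangulation of the circle S^1.)

H_0 = Z,  H_1 = Z.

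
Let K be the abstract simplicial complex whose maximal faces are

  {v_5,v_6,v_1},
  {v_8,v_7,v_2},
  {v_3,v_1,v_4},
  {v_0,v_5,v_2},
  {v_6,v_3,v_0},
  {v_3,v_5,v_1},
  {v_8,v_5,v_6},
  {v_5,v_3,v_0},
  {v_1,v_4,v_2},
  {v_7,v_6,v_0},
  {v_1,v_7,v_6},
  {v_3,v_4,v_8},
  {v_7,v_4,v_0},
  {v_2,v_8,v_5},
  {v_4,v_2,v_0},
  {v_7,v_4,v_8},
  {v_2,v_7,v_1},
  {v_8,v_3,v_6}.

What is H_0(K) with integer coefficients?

H_0 ≅ Z.

We work with the vertex ordering v_0 < v_1 < v_2 < v_3 < v_4 < v_5 < v_6 < v_7 < v_8. The simplices of K, each written with vertices in increasing order, are:

  0-simplices (9): [v_0], [v_1], [v_2], [v_3], [v_4], [v_5], [v_6], [v_7], [v_8]
  1-simplices (27): (27 of them)
  2-simplices (18): (18 of them)

Hence C_0 ≅ Z^9, C_1 ≅ Z^27, C_2 ≅ Z^18.

∂_1: C_1 → C_0 is given by ∂[p,q] = [q] − [p]. For instance
  ∂[v_4,v_8] = [v_8] − [v_4].
The 9×27 boundary matrix has rank 8 and Smith normal form diag(1,1,1,1,1,1,1,1).

Boundary ∂_2: C_2 → C_1 maps a triangle to the signed sum of its edges. For instance
  ∂[v_1,v_6,v_7] = [v_6,v_7] − [v_1,v_7] + [v_1,v_6],
  ∂[v_1,v_3,v_5] = [v_3,v_5] − [v_1,v_5] + [v_1,v_3].
As a 27×18 matrix over Z this has rank 18, with invariant factors (1,1,1,1,1,1,1,1,1,1,1,1,1,1,1,1,1,2).

From H_k ≅ ker(∂_k) / im(∂_{k+1}) we obtain:

  H_0: rank C_0 − rank ∂_1 = 9 − 8 = 1, and the invariant factors of ∂_1 are all 1, so H_0 ≅ Z.

(K is a triangulation of the Klein bottle.)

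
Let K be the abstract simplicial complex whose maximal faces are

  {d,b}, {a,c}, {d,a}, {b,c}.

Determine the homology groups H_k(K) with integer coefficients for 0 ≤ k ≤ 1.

Take the total order a < b < c < d on the vertex set. Then K (dimension 1) consists of the simplices:

  0-simplices (4): a, b, c, d
  1-simplices (4): ac, ad, bc, bd

giving chain groups C_0 ≅ Z^4, C_1 ≅ Z^4.

The boundary map ∂_1: C_1 → C_0 maps an edge to its endpoints' difference, ∂[p,q] = q − p.
The resulting 4×4 matrix has rank 3, and its Smith normal form has invariant factors (1,1,1).

From H_k ≅ ker(∂_k) / im(∂_{k+1}) we obtain:

  H_0: rank C_0 − rank ∂_1 = 4 − 3 = 1, and the invariant factors of ∂_1 are all 1, so H_0 ≅ Z.
  H_1: rank ker ∂_1 − rank ∂_2 = (4 − 3) − 0 = 1, and there is no ∂_2, so H_1 ≅ Z.

(K is a triangulation of the circle S^1.)

H_0 = Z,  H_1 = Z.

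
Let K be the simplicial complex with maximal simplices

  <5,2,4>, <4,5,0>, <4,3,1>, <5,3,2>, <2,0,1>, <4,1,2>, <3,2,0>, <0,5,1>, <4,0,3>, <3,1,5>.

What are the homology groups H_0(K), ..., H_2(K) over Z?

H_0 = Z,  H_1 = Z/2Z,  H_2 = 0.

K has 6 vertices, 15 edges, 10 triangles.
rank ∂_0 = 0, rank ∂_1 = 5 ⇒ b_0 = 6 − 0 − 5 = 1; all invariant factors of ∂_1 are 1 so no torsion. So H_0 = Z.
rank ∂_1 = 5, rank ∂_2 = 10 ⇒ b_1 = 15 − 5 − 10 = 0; ∂_2 has invariant factor(s) [2] giving torsion. So H_1 = Z/2Z.
rank ∂_2 = 10, rank ∂_3 = 0 ⇒ b_2 = 10 − 10 − 0 = 0. So H_2 = 0.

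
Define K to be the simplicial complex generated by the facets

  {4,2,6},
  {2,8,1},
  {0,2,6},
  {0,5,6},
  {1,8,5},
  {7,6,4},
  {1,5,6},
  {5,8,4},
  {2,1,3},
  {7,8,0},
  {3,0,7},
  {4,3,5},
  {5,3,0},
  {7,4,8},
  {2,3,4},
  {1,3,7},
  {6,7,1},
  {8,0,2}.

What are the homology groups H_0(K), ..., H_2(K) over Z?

Take the total order 0 < 1 < 2 < 3 < 4 < 5 < 6 < 7 < 8 on the vertex set. Then K (dimension 2) consists of the simplices:

  0-simplices (9): [0], [1], [2], [3], [4], [5], [6], [7], [8]
  1-simplices (27): (27 of them)
  2-simplices (18): [0,2,6], [0,2,8], [0,3,5], [0,3,7], [0,5,6], [0,7,8], [1,2,3], [1,2,8], [1,3,7], [1,5,6], [1,5,8], [1,6,7], [2,3,4], [2,4,6], [3,4,5], [4,5,8], [4,6,7], [4,7,8]

so the chain groups are C_0 ≅ Z^9, C_1 ≅ Z^27, C_2 ≅ Z^18.

The boundary map ∂_1: C_1 → C_0 maps an edge to its endpoints' difference, ∂[p,q] = q − p. For instance
  ∂[1,3] = [3] − [1].
As a 9×27 matrix over Z this has rank 8, with invariant factors (1,1,1,1,1,1,1,1).

Boundary ∂_2: C_2 → C_1 maps a triangle to the signed sum of its edges. For instance
  ∂[0,3,7] = [3,7] − [0,7] + [0,3],
  ∂[0,2,8] = [2,8] − [0,8] + [0,2].
This gives a 27×18 integer matrix of rank 17; reducing to Smith normal form yields diagonal entries (1,1,1,1,1,1,1,1,1,1,1,1,1,1,1,1,1).

From H_k ≅ ker(∂_k) / im(∂_{k+1}) we obtain:

  H_0: rank C_0 − rank ∂_1 = 9 − 8 = 1, and the invariant factors of ∂_1 are all 1, so H_0 = Z.
  H_1: rank ker ∂_1 − rank ∂_2 = (27 − 8) − 17 = 2, and the invariant factors of ∂_2 are all 1, so H_1 = Z^2.
  H_2: rank ker ∂_2 − rank ∂_3 = (18 − 17) − 0 = 1, and there is no ∂_3, so H_2 = Z.

H_0 = Z,  H_1 = Z^2,  H_2 = Z.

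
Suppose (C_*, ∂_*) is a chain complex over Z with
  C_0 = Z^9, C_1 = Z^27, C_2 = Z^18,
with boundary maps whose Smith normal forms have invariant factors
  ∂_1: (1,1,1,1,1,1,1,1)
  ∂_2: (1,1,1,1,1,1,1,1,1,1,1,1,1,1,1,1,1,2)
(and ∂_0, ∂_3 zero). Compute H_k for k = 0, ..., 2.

H_0 ≅ Z,  H_1 ≅ Z ⊕ Z/2,  H_2 = 0.

H_0: b_0 = 9 − 0 − 8 = 1; torsion from ∂_1 factors > 1: none. So H_0 ≅ Z.
H_1: b_1 = 27 − 8 − 18 = 1; torsion from ∂_2 factors > 1: [2]. So H_1 ≅ Z ⊕ Z/2.
H_2: b_2 = 18 − 18 − 0 = 0; torsion from ∂_3 factors > 1: none. So H_2 ≅ 0.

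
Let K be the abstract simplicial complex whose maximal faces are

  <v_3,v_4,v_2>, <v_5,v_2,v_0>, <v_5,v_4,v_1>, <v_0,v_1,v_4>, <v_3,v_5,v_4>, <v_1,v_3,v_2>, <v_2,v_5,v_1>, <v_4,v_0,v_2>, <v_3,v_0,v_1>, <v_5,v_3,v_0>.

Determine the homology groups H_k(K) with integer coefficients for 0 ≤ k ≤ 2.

Order the vertices as v_0 < v_1 < v_2 < v_3 < v_4 < v_5. Listing each simplex with vertices in this order, K has dimension 2 with simplices:

  0-simplices (6): [v_0], [v_1], [v_2], [v_3], [v_4], [v_5]
  1-simplices (15): (15 of them)
  2-simplices (10): [v_0,v_1,v_3], [v_0,v_1,v_4], [v_0,v_2,v_4], [v_0,v_2,v_5], [v_0,v_3,v_5], [v_1,v_2,v_3], [v_1,v_2,v_5], [v_1,v_4,v_5], [v_2,v_3,v_4], [v_3,v_4,v_5]

Hence C_0 ≅ Z^6, C_1 ≅ Z^15, C_2 ≅ Z^10.

∂_1: C_1 → C_0 sends each edge [p,q] (with p < q) to q − p. For instance
  ∂[v_2,v_4] = [v_4] − [v_2].
This gives a 6×15 integer matrix of rank 5; reducing to Smith normal form yields diagonal entries (1,1,1,1,1).

The boundary map ∂_2: C_2 → C_1 maps a triangle to the signed sum of its edges. For instance
  ∂[v_3,v_4,v_5] = [v_4,v_5] − [v_3,v_5] + [v_3,v_4],
  ∂[v_1,v_2,v_5] = [v_2,v_5] − [v_1,v_5] + [v_1,v_2].
The resulting 15×10 matrix has rank 10, and its Smith normal form has invariant factors (1,1,1,1,1,1,1,1,1,2).

Computing H_k = (kernel of ∂_k) / (image of ∂_{k+1}):

  H_0: rank C_0 − rank ∂_1 = 6 − 5 = 1, and the invariant factors of ∂_1 are all 1, so H_0 = Z.
  H_1: rank ker ∂_1 − rank ∂_2 = (15 − 5) − 10 = 0, and ∂_2 has invariant factor 2 > 1, so H_1 = Z/2.
  H_2: rank ker ∂_2 − rank ∂_3 = (10 − 10) − 0 = 0, and there is no ∂_3, so H_2 = 0.

As a check, the Euler characteristic is 6 − 15 + 10 = 1, which agrees with 1 − 0 + 0 = 1.
(K is a triangulation of the real projective plane RP^2.)

H_0 ≅ Z,  H_1 ≅ Z/2,  H_2 = 0.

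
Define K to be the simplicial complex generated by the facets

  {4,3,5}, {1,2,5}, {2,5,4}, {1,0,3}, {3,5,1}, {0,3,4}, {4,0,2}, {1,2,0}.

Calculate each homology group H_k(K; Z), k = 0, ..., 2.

Take the total order 0 < 1 < 2 < 3 < 4 < 5 on the vertex set. Then K (dimension 2) consists of the simplices:

  0-simplices (6): [0], [1], [2], [3], [4], [5]
  1-simplices (12): [0,1], [0,2], [0,3], [0,4], [1,2], [1,3], [1,5], [2,4], [2,5], [3,4], [3,5], [4,5]
  2-simplices (8): [0,1,2], [0,1,3], [0,2,4], [0,3,4], [1,2,5], [1,3,5], [2,4,5], [3,4,5]

giving chain groups C_0 ≅ Z^6, C_1 ≅ Z^12, C_2 ≅ Z^8.

Boundary ∂_1: C_1 → C_0 sends each edge [p,q] (with p < q) to q − p. For instance
  ∂[1,3] = [3] − [1].
As a 6×12 matrix over Z this has rank 5, with invariant factors (1,1,1,1,1).

The boundary map ∂_2: C_2 → C_1 acts by ∂[p,q,r] = [q,r] − [p,r] + [p,q]. For instance
  ∂[0,1,2] = [1,2] − [0,2] + [0,1],
  ∂[0,1,3] = [1,3] − [0,3] + [0,1].
The resulting 12×8 matrix has rank 7, and its Smith normal form has invariant factors (1,1,1,1,1,1,1).

From H_k ≅ ker(∂_k) / im(∂_{k+1}) we obtain:

  H_0: rank C_0 − rank ∂_1 = 6 − 5 = 1, and the invariant factors of ∂_1 are all 1, so H_0 = Z.
  H_1: rank ker ∂_1 − rank ∂_2 = (12 − 5) − 7 = 0, and the invariant factors of ∂_2 are all 1, so H_1 = 0.
  H_2: rank ker ∂_2 − rank ∂_3 = (8 − 7) − 0 = 1, and there is no ∂_3, so H_2 = Z.

As a check, the Euler characteristic is 6 − 12 + 8 = 2, which agrees with 1 − 0 + 1 = 2.

H_0 ≅ Z,  H_1 = 0,  H_2 ≅ Z.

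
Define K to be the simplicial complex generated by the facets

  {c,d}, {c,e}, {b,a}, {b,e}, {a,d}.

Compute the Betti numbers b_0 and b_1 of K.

We work with the vertex ordering a < b < c < d < e. The simplices of K, each written with vertices in increasing order, are:

  0-simplices (5): a, b, c, d, e
  1-simplices (5): ab, ad, be, cd, ce

so the chain groups are C_0 ≅ Z^5, C_1 ≅ Z^5.

The boundary map ∂_1: C_1 → C_0 maps an edge to its endpoints' difference, ∂[p,q] = q − p. For instance
  ∂be = e − b.
This gives a 5×5 integer matrix of rank 4; reducing to Smith normal form yields diagonal entries (1,1,1,1).

Computing H_k = (kernel of ∂_k) / (image of ∂_{k+1}):

  H_0: rank C_0 − rank ∂_1 = 5 − 4 = 1, and the invariant factors of ∂_1 are all 1, so H_0 ≅ Z.
  H_1: rank ker ∂_1 − rank ∂_2 = (5 − 4) − 0 = 1, and there is no ∂_2, so H_1 ≅ Z.

As a check, the Euler characteristic is 5 − 5 = 0, which agrees with 1 − 1 = 0.

Hence the Betti numbers are b_0 = 1, b_1 = 1.

b_0 = 1, b_1 = 1.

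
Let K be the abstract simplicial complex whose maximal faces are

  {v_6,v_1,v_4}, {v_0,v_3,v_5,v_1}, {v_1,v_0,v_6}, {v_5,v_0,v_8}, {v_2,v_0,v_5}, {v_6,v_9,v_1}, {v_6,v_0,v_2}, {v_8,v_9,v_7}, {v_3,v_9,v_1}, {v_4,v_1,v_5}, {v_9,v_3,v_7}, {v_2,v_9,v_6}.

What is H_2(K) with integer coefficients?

Order the vertices as v_0 < v_1 < v_2 < v_3 < v_4 < v_5 < v_6 < v_7 < v_8 < v_9. Listing each simplex with vertices in this order, K has dimension 3 with simplices:

  0-simplices (10): [v_0], [v_1], [v_2], [v_3], [v_4], [v_5], [v_6], [v_7], [v_8], [v_9]
  1-simplices (24): (24 of them)
  2-simplices (15): (15 of them)
  3-simplices (1): [v_0,v_1,v_3,v_5]

so the chain groups are C_0 ≅ Z^10, C_1 ≅ Z^24, C_2 ≅ Z^15, C_3 ≅ Z^1.

∂_1: C_1 → C_0 is given by ∂[p,q] = [q] − [p]. For instance
  ∂[v_4,v_6] = [v_6] − [v_4].
This gives a 10×24 integer matrix of rank 9; reducing to Smith normal form yields diagonal entries (1,1,1,1,1,1,1,1,1).

The boundary map ∂_2: C_2 → C_1 acts by ∂[p,q,r] = [q,r] − [p,r] + [p,q]. For instance
  ∂[v_0,v_3,v_5] = [v_3,v_5] − [v_0,v_5] + [v_0,v_3],
  ∂[v_1,v_6,v_9] = [v_6,v_9] − [v_1,v_9] + [v_1,v_6].
This gives a 24×15 integer matrix of rank 14; reducing to Smith normal form yields diagonal entries (1,1,1,1,1,1,1,1,1,1,1,1,1,1).

The boundary map ∂_3: C_3 → C_2 sends each 3-simplex σ to the alternating sum Σ_i (−1)^i (σ with its i-th vertex removed). For instance
  ∂[v_0,v_1,v_3,v_5] = [v_1,v_3,v_5] − [v_0,v_3,v_5] + [v_0,v_1,v_5] − [v_0,v_1,v_3].
The 15×1 boundary matrix has rank 1 and Smith normal form diag(1).

Now H_k = ker ∂_k / im ∂_{k+1}, so:

  H_2: rank ker ∂_2 − rank ∂_3 = (15 − 14) − 1 = 0, and the invariant factors of ∂_3 are all 1, so H_2 = 0.

H_2 = 0.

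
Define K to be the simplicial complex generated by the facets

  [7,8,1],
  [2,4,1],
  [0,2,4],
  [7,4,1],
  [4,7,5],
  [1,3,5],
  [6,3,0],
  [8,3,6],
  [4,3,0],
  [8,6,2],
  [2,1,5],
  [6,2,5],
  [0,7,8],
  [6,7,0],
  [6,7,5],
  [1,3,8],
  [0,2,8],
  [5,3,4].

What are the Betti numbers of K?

b_0 = 1, b_1 = 1, b_2 = 0.

Order the vertices as 0 < 1 < 2 < 3 < 4 < 5 < 6 < 7 < 8. Listing each simplex with vertices in this order, K has dimension 2 with simplices:

  0-simplices (9): [0], [1], [2], [3], [4], [5], [6], [7], [8]
  1-simplices (27): (27 of them)
  2-simplices (18): [0,2,4], [0,2,8], [0,3,4], [0,3,6], [0,6,7], [0,7,8], [1,2,4], [1,2,5], [1,3,5], [1,3,8], [1,4,7], [1,7,8], [2,5,6], [2,6,8], [3,4,5], [3,6,8], [4,5,7], [5,6,7]

so the chain groups are C_0 ≅ Z^9, C_1 ≅ Z^27, C_2 ≅ Z^18.

The boundary map ∂_1: C_1 → C_0 maps an edge to its endpoints' difference, ∂[p,q] = q − p. For instance
  ∂[1,2] = [2] − [1].
The resulting 9×27 matrix has rank 8, and its Smith normal form has invariant factors (1,1,1,1,1,1,1,1).

∂_2: C_2 → C_1 sends each 2-simplex [p,q,r] to [q,r] − [p,r] + [p,q]. For instance
  ∂[1,4,7] = [4,7] − [1,7] + [1,4],
  ∂[0,7,8] = [7,8] − [0,8] + [0,7].
This gives a 27×18 integer matrix of rank 18; reducing to Smith normal form yields diagonal entries (1,1,1,1,1,1,1,1,1,1,1,1,1,1,1,1,1,2).

From H_k ≅ ker(∂_k) / im(∂_{k+1}) we obtain:

  H_0: rank C_0 − rank ∂_1 = 9 − 8 = 1, and the invariant factors of ∂_1 are all 1, so H_0 ≅ Z.
  H_1: rank ker ∂_1 − rank ∂_2 = (27 − 8) − 18 = 1, and ∂_2 has invariant factor 2 > 1, so H_1 ≅ Z ⊕ Z/2Z.
  H_2: rank ker ∂_2 − rank ∂_3 = (18 − 18) − 0 = 0, and there is no ∂_3, so H_2 ≅ 0.

Hence the Betti numbers are b_0 = 1, b_1 = 1, b_2 = 0.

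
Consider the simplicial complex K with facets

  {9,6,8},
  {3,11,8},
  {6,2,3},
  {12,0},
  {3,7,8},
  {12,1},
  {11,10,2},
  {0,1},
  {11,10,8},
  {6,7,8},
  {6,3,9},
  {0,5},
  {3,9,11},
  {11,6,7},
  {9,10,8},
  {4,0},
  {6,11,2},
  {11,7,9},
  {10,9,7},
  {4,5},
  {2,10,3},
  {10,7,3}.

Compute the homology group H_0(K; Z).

H_0 ≅ Z^2.

We work with the vertex ordering 0 < 1 < 2 < 3 < 4 < 5 < 6 < 7 < 8 < 9 < 10 < 11 < 12. The simplices of K, each written with vertices in increasing order, are:

  0-simplices (13): [0], [1], [2], [3], [4], [5], [6], [7], [8], [9], [10], [11], [12]
  1-simplices (30): (30 of them)
  2-simplices (16): [2,3,6], [2,3,10], [2,6,11], [2,10,11], [3,6,9], [3,7,8], [3,7,10], [3,8,11], [3,9,11], [6,7,8], [6,7,11], [6,8,9], [7,9,10], [7,9,11], [8,9,10], [8,10,11]

giving chain groups C_0 ≅ Z^13, C_1 ≅ Z^30, C_2 ≅ Z^16.

The boundary map ∂_1: C_1 → C_0 sends each edge [p,q] (with p < q) to q − p.
The 13×30 boundary matrix has rank 11 and Smith normal form diag(1,1,1,1,1,1,1,1,1,1,1).

Boundary ∂_2: C_2 → C_1 acts by ∂[p,q,r] = [q,r] − [p,r] + [p,q]. For instance
  ∂[6,7,8] = [7,8] − [6,8] + [6,7],
  ∂[8,10,11] = [10,11] − [8,11] + [8,10].
The 30×16 boundary matrix has rank 15 and Smith normal form diag(1,1,1,1,1,1,1,1,1,1,1,1,1,1,1).

Computing H_k = (kernel of ∂_k) / (image of ∂_{k+1}):

  H_0: rank C_0 − rank ∂_1 = 13 − 11 = 2, and the invariant factors of ∂_1 are all 1, so H_0 ≅ Z^2.

(K is a triangulation of the disjoint union of the torus T^2 and a wedge of 2 circles.)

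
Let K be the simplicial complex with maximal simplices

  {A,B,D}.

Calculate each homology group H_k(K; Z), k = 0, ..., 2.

H_0 = Z,  H_1 = 0,  H_2 = 0.

We work with the vertex ordering A < B < D. The simplices of K, each written with vertices in increasing order, are:

  0-simplices (3): A, B, D
  1-simplices (3): AB, AD, BD
  2-simplices (1): ABD

so the chain groups are C_0 ≅ Z^3, C_1 ≅ Z^3, C_2 ≅ Z^1.

∂_1: C_1 → C_0 is given by ∂[p,q] = [q] − [p]. For instance
  ∂AD = D − A.
The 3×3 boundary matrix has rank 2 and Smith normal form diag(1,1).

∂_2: C_2 → C_1 acts by ∂[p,q,r] = [q,r] − [p,r] + [p,q]. For instance
  ∂ABD = BD − AD + AB.
This gives a 3×1 integer matrix of rank 1; reducing to Smith normal form yields diagonal entries (1).

From H_k ≅ ker(∂_k) / im(∂_{k+1}) we obtain:

  H_0: rank C_0 − rank ∂_1 = 3 − 2 = 1, and the invariant factors of ∂_1 are all 1, so H_0 ≅ Z.
  H_1: rank ker ∂_1 − rank ∂_2 = (3 − 2) − 1 = 0, and the invariant factors of ∂_2 are all 1, so H_1 ≅ 0.
  H_2: rank ker ∂_2 − rank ∂_3 = (1 − 1) − 0 = 0, and there is no ∂_3, so H_2 ≅ 0.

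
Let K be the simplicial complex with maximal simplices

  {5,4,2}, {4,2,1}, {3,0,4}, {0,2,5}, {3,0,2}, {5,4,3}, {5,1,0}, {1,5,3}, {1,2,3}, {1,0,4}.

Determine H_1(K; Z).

We work with the vertex ordering 0 < 1 < 2 < 3 < 4 < 5. The simplices of K, each written with vertices in increasing order, are:

  0-simplices (6): [0], [1], [2], [3], [4], [5]
  1-simplices (15): [0,1], [0,2], [0,3], [0,4], [0,5], [1,2], [1,3], [1,4], [1,5], [2,3], [2,4], [2,5], [3,4], [3,5], [4,5]
  2-simplices (10): [0,1,4], [0,1,5], [0,2,3], [0,2,5], [0,3,4], [1,2,3], [1,2,4], [1,3,5], [2,4,5], [3,4,5]

Hence C_0 ≅ Z^6, C_1 ≅ Z^15, C_2 ≅ Z^10.

Boundary ∂_1: C_1 → C_0 is given by ∂[p,q] = [q] − [p].
As a 6×15 matrix over Z this has rank 5, with invariant factors (1,1,1,1,1).

Boundary ∂_2: C_2 → C_1 maps a triangle to the signed sum of its edges. For instance
  ∂[3,4,5] = [4,5] − [3,5] + [3,4],
  ∂[1,2,3] = [2,3] − [1,3] + [1,2].
This gives a 15×10 integer matrix of rank 10; reducing to Smith normal form yields diagonal entries (1,1,1,1,1,1,1,1,1,2).

From H_k ≅ ker(∂_k) / im(∂_{k+1}) we obtain:

  H_1: rank ker ∂_1 − rank ∂_2 = (15 − 5) − 10 = 0, and ∂_2 has invariant factor 2 > 1, so H_1 = Z/2.

H_1 = Z/2.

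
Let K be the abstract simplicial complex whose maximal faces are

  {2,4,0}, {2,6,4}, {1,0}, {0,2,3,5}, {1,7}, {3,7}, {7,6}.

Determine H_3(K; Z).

H_3 ≅ 0.

Order the vertices as 0 < 1 < 2 < 3 < 4 < 5 < 6 < 7. Listing each simplex with vertices in this order, K has dimension 3 with simplices:

  0-simplices (8): [0], [1], [2], [3], [4], [5], [6], [7]
  1-simplices (14): [0,1], [0,2], [0,3], [0,4], [0,5], [1,7], [2,3], [2,4], [2,5], [2,6], [3,5], [3,7], [4,6], [6,7]
  2-simplices (6): [0,2,3], [0,2,4], [0,2,5], [0,3,5], [2,3,5], [2,4,6]
  3-simplices (1): [0,2,3,5]

Hence C_0 ≅ Z^8, C_1 ≅ Z^14, C_2 ≅ Z^6, C_3 ≅ Z^1.

The boundary map ∂_1: C_1 → C_0 is given by ∂[p,q] = [q] − [p].
The resulting 8×14 matrix has rank 7, and its Smith normal form has invariant factors (1,1,1,1,1,1,1).

Boundary ∂_2: C_2 → C_1 sends each 2-simplex [p,q,r] to [q,r] − [p,r] + [p,q]. For instance
  ∂[2,4,6] = [4,6] − [2,6] + [2,4],
  ∂[0,2,3] = [2,3] − [0,3] + [0,2].
The resulting 14×6 matrix has rank 5, and its Smith normal form has invariant factors (1,1,1,1,1).

∂_3: C_3 → C_2 sends each 3-simplex σ to the alternating sum Σ_i (−1)^i (σ with its i-th vertex removed). For instance
  ∂[0,2,3,5] = [2,3,5] − [0,3,5] + [0,2,5] − [0,2,3].
This gives a 6×1 integer matrix of rank 1; reducing to Smith normal form yields diagonal entries (1).

From H_k ≅ ker(∂_k) / im(∂_{k+1}) we obtain:

  H_3: rank ker ∂_3 − rank ∂_4 = (1 − 1) − 0 = 0, and there is no ∂_4, so H_3 ≅ 0.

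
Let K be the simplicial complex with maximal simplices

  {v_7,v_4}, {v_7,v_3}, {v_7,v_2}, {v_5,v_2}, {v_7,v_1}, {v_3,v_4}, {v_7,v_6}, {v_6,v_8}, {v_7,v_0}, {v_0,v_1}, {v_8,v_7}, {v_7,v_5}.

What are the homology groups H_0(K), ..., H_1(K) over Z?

K has 9 vertices, 12 edges.
rank ∂_0 = 0, rank ∂_1 = 8 ⇒ b_0 = 9 − 0 − 8 = 1; all invariant factors of ∂_1 are 1 so no torsion. So H_0 = Z.
rank ∂_1 = 8, rank ∂_2 = 0 ⇒ b_1 = 12 − 8 − 0 = 4. So H_1 = Z^4.

H_0 ≅ Z,  H_1 ≅ Z^4.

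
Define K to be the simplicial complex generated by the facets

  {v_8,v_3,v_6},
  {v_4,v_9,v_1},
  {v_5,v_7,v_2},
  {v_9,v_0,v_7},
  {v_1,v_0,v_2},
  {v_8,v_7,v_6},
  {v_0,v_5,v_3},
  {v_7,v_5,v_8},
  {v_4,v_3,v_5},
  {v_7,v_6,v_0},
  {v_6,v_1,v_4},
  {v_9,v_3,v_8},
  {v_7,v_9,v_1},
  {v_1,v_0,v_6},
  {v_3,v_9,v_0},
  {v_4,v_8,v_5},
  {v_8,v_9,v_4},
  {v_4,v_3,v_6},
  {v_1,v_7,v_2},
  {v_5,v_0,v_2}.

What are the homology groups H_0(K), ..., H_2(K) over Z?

Fix the vertex order v_0 < v_1 < v_2 < v_3 < v_4 < v_5 < v_6 < v_7 < v_8 < v_9 and write every simplex with vertices in increasing order. Then dim K = 2 and the simplices of K are:

  0-simplices (10): [v_0], [v_1], [v_2], [v_3], [v_4], [v_5], [v_6], [v_7], [v_8], [v_9]
  1-simplices (30): (30 of them)
  2-simplices (20): (20 of them)

so the chain groups are C_0 ≅ Z^10, C_1 ≅ Z^30, C_2 ≅ Z^20.

Boundary ∂_1: C_1 → C_0 sends each edge [p,q] (with p < q) to q − p.
The 10×30 boundary matrix has rank 9 and Smith normal form diag(1,1,1,1,1,1,1,1,1).

∂_2: C_2 → C_1 sends each 2-simplex [p,q,r] to [q,r] − [p,r] + [p,q]. For instance
  ∂[v_0,v_3,v_5] = [v_3,v_5] − [v_0,v_5] + [v_0,v_3],
  ∂[v_0,v_7,v_9] = [v_7,v_9] − [v_0,v_9] + [v_0,v_7].
The 30×20 boundary matrix has rank 20 and Smith normal form diag(1,1,1,1,1,1,1,1,1,1,1,1,1,1,1,1,1,1,1,2).

From H_k ≅ ker(∂_k) / im(∂_{k+1}) we obtain:

  H_0: rank C_0 − rank ∂_1 = 10 − 9 = 1, and the invariant factors of ∂_1 are all 1, so H_0 ≅ Z.
  H_1: rank ker ∂_1 − rank ∂_2 = (30 − 9) − 20 = 1, and ∂_2 has invariant factor 2 > 1, so H_1 ≅ Z ⊕ Z_2.
  H_2: rank ker ∂_2 − rank ∂_3 = (20 − 20) − 0 = 0, and there is no ∂_3, so H_2 ≅ 0.

As a check, the Euler characteristic is 10 − 30 + 20 = 0, which agrees with 1 − 1 + 0 = 0.

H_0 ≅ Z,  H_1 ≅ Z ⊕ Z_2,  H_2 = 0.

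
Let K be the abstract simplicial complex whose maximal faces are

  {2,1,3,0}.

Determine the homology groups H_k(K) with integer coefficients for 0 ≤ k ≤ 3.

Fix the vertex order 0 < 1 < 2 < 3 and write every simplex with vertices in increasing order. Then dim K = 3 and the simplices of K are:

  0-simplices (4): [0], [1], [2], [3]
  1-simplices (6): [0,1], [0,2], [0,3], [1,2], [1,3], [2,3]
  2-simplices (4): [0,1,2], [0,1,3], [0,2,3], [1,2,3]
  3-simplices (1): [0,1,2,3]

giving chain groups C_0 ≅ Z^4, C_1 ≅ Z^6, C_2 ≅ Z^4, C_3 ≅ Z^1.

Boundary ∂_1: C_1 → C_0 maps an edge to its endpoints' difference, ∂[p,q] = q − p.
The resulting 4×6 matrix has rank 3, and its Smith normal form has invariant factors (1,1,1).

The boundary map ∂_2: C_2 → C_1 maps a triangle to the signed sum of its edges. For instance
  ∂[1,2,3] = [2,3] − [1,3] + [1,2],
  ∂[0,1,2] = [1,2] − [0,2] + [0,1].
This gives a 6×4 integer matrix of rank 3; reducing to Smith normal form yields diagonal entries (1,1,1).

Boundary ∂_3: C_3 → C_2 sends each 3-simplex σ to the alternating sum Σ_i (−1)^i (σ with its i-th vertex removed). For instance
  ∂[0,1,2,3] = [1,2,3] − [0,2,3] + [0,1,3] − [0,1,2].
As a 4×1 matrix over Z this has rank 1, with invariant factors (1).

Reading off H_k = ker ∂_k / im ∂_{k+1}:

  H_0: rank C_0 − rank ∂_1 = 4 − 3 = 1, and the invariant factors of ∂_1 are all 1, so H_0 = Z.
  H_1: rank ker ∂_1 − rank ∂_2 = (6 − 3) − 3 = 0, and the invariant factors of ∂_2 are all 1, so H_1 = 0.
  H_2: rank ker ∂_2 − rank ∂_3 = (4 − 3) − 1 = 0, and the invariant factors of ∂_3 are all 1, so H_2 = 0.
  H_3: rank ker ∂_3 − rank ∂_4 = (1 − 1) − 0 = 0, and there is no ∂_4, so H_3 = 0.

H_0 = Z,  H_1 = 0,  H_2 = 0,  H_3 = 0.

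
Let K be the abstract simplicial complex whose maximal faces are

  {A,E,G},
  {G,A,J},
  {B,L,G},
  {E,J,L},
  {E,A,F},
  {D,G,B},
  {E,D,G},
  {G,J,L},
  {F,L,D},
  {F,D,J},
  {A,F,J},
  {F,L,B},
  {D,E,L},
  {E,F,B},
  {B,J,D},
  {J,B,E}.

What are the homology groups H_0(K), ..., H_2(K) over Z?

H_0 = Z,  H_1 = Z^2,  H_2 = Z.

Fix the vertex order A < B < D < E < F < G < J < L and write every simplex with vertices in increasing order. Then dim K = 2 and the simplices of K are:

  0-simplices (8): A, B, D, E, F, G, J, L
  1-simplices (24): AE, AF, AG, AJ, BD, BE, BF, BG, BJ, BL, DE, DF, DG, DJ, DL, EF, EG, EJ, EL, FJ, FL, GJ, GL, JL
  2-simplices (16): AEF, AEG, AFJ, AGJ, BDG, BDJ, BEF, BEJ, BFL, BGL, DEG, DEL, DFJ, DFL, EJL, GJL

giving chain groups C_0 ≅ Z^8, C_1 ≅ Z^24, C_2 ≅ Z^16.

Boundary ∂_1: C_1 → C_0 maps an edge to its endpoints' difference, ∂[p,q] = q − p. For instance
  ∂BE = E − B.
The resulting 8×24 matrix has rank 7, and its Smith normal form has invariant factors (1,1,1,1,1,1,1).

The boundary map ∂_2: C_2 → C_1 maps a triangle to the signed sum of its edges. For instance
  ∂DEL = EL − DL + DE,
  ∂BGL = GL − BL + BG.
This gives a 24×16 integer matrix of rank 15; reducing to Smith normal form yields diagonal entries (1,1,1,1,1,1,1,1,1,1,1,1,1,1,1).

Now H_k = ker ∂_k / im ∂_{k+1}, so:

  H_0: rank C_0 − rank ∂_1 = 8 − 7 = 1, and the invariant factors of ∂_1 are all 1, so H_0 = Z.
  H_1: rank ker ∂_1 − rank ∂_2 = (24 − 7) − 15 = 2, and the invariant factors of ∂_2 are all 1, so H_1 = Z^2.
  H_2: rank ker ∂_2 − rank ∂_3 = (16 − 15) − 0 = 1, and there is no ∂_3, so H_2 = Z.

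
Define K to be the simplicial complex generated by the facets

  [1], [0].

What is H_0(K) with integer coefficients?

Order the vertices as 0 < 1. Listing each simplex with vertices in this order, K has dimension 0 with simplices:

  0-simplices (2): [0], [1]

Hence C_0 ≅ Z^2.

From H_k ≅ ker(∂_k) / im(∂_{k+1}) we obtain:

  H_0: rank C_0 − rank ∂_1 = 2 − 0 = 2, and there is no ∂_1, so H_0 ≅ Z^2.

H_0 = Z^2.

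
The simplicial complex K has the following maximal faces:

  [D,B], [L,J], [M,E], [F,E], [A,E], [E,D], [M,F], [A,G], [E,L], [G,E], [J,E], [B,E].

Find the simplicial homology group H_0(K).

Fix the vertex order A < B < D < E < F < G < J < L < M and write every simplex with vertices in increasing order. Then dim K = 1 and the simplices of K are:

  0-simplices (9): A, B, D, E, F, G, J, L, M
  1-simplices (12): AE, AG, BD, BE, DE, EF, EG, EJ, EL, EM, FM, JL

Hence C_0 ≅ Z^9, C_1 ≅ Z^12.

The boundary map ∂_1: C_1 → C_0 maps an edge to its endpoints' difference, ∂[p,q] = q − p.
The resulting 9×12 matrix has rank 8, and its Smith normal form has invariant factors (1,1,1,1,1,1,1,1).

Computing H_k = (kernel of ∂_k) / (image of ∂_{k+1}):

  H_0: rank C_0 − rank ∂_1 = 9 − 8 = 1, and the invariant factors of ∂_1 are all 1, so H_0 = Z.

(K is a triangulation of a wedge of 4 circles.)

H_0 = Z.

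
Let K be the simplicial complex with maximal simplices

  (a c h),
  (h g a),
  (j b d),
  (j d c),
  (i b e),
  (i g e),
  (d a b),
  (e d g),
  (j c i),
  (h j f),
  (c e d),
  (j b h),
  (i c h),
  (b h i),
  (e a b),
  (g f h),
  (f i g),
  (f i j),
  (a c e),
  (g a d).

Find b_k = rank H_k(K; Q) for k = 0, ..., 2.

b_0 = 1, b_1 = 1, b_2 = 0.

We work with the vertex ordering a < b < c < d < e < f < g < h < i < j. The simplices of K, each written with vertices in increasing order, are:

  0-simplices (10): a, b, c, d, e, f, g, h, i, j
  1-simplices (30): ab, ac, ad, ae, ag, ah, bd, be, bh, bi, bj, cd, ce, ch, ci, cj, de, dg, dj, eg, ei, fg, fh, fi, fj, gh, gi, hi, hj, ij
  2-simplices (20): abd, abe, ace, ach, adg, agh, bdj, bei, bhi, bhj, cde, cdj, chi, cij, deg, egi, fgh, fgi, fhj, fij

giving chain groups C_0 ≅ Z^10, C_1 ≅ Z^30, C_2 ≅ Z^20.

∂_1: C_1 → C_0 maps an edge to its endpoints' difference, ∂[p,q] = q − p.
As a 10×30 matrix over Z this has rank 9, with invariant factors (1,1,1,1,1,1,1,1,1).

The boundary map ∂_2: C_2 → C_1 maps a triangle to the signed sum of its edges. For instance
  ∂abd = bd − ad + ab,
  ∂bhi = hi − bi + bh.
The resulting 30×20 matrix has rank 20, and its Smith normal form has invariant factors (1,1,1,1,1,1,1,1,1,1,1,1,1,1,1,1,1,1,1,2).

From H_k ≅ ker(∂_k) / im(∂_{k+1}) we obtain:

  H_0: rank C_0 − rank ∂_1 = 10 − 9 = 1, and the invariant factors of ∂_1 are all 1, so H_0 = Z.
  H_1: rank ker ∂_1 − rank ∂_2 = (30 − 9) − 20 = 1, and ∂_2 has invariant factor 2 > 1, so H_1 = Z ⊕ Z/2Z.
  H_2: rank ker ∂_2 − rank ∂_3 = (20 − 20) − 0 = 0, and there is no ∂_3, so H_2 = 0.

As a check, the Euler characteristic is 10 − 30 + 20 = 0, which agrees with 1 − 1 + 0 = 0.
(K is a triangulation of the Klein bottle.)

Hence the Betti numbers are b_0 = 1, b_1 = 1, b_2 = 0.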